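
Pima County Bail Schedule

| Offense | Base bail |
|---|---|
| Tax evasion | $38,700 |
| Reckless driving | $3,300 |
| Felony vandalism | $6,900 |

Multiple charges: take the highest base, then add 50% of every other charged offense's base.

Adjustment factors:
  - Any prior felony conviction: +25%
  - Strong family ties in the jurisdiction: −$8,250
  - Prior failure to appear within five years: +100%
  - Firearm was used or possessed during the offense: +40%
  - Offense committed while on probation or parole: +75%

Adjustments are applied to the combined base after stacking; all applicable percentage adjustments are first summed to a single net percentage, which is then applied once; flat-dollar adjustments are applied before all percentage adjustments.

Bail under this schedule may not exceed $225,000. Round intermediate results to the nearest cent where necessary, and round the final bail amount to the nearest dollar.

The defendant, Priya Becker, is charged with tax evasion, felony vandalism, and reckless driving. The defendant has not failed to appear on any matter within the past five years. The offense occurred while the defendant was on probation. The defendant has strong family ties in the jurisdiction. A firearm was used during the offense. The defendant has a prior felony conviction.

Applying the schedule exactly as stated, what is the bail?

$85,320

Base amounts from the schedule: tax evasion $38,700; felony vandalism $6,900; reckless driving $3,300.
Stacking rule: highest base plus 50% of each additional charge. Highest is tax evasion at $38,700. Additional: $6,900 × 50% = $3,450; $3,300 × 50% = $1,650. Combined base = $38,700 + $5,100 = $43,800.
Strong family ties in the jurisdiction (−$8,250 flat): $43,800 − $8,250 = $35,550.
Net percentage adjustment: +25% +40% +75% = +140%. $35,550 × 2.4 = $85,320.
$85,320 is within the $225,000 maximum.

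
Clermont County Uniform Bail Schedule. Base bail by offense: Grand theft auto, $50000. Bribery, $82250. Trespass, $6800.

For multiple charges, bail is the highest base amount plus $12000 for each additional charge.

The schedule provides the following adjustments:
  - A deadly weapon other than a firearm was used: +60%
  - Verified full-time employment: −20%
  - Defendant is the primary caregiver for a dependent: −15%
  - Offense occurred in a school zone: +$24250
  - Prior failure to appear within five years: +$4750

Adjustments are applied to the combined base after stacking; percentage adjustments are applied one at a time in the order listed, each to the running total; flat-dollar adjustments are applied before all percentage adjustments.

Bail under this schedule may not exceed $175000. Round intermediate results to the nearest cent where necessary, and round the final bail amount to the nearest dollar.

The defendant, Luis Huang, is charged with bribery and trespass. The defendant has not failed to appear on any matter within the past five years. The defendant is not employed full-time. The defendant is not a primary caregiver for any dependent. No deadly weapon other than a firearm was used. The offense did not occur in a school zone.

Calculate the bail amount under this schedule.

$94250

Base amounts from the schedule: bribery $82250; trespass $6800.
Stacking rule: highest base plus $12000 per additional charge. Highest is bribery at $82250; 1 additional charge → +$12000. Combined base = $94250.
No adjustment factors apply to this defendant.
$94250 is within the $175000 maximum.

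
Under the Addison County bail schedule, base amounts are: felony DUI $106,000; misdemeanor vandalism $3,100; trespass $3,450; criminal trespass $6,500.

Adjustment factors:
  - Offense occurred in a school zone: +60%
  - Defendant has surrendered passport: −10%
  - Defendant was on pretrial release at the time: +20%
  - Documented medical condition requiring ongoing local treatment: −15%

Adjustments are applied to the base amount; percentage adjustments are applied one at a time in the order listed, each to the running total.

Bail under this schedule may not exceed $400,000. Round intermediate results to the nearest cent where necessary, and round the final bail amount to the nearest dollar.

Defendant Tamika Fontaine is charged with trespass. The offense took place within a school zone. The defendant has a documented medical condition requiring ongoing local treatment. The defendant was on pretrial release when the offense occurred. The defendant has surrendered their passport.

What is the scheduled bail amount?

Base amounts from the schedule: trespass $3,450.
Single charge. Combined base = $3,450.
Offense occurred in a school zone (+60%): $3,450 × 1.6 = $5,520.
Defendant has surrendered passport (−10%): $5,520 × 0.9 = $4,968.
Defendant was on pretrial release at the time (+20%): $4,968 × 1.2 = $5,961.60.
Documented medical condition requiring ongoing local treatment (−15%): $5,961.60 × 0.85 = $5,067.36.
$5,067.36 is within the $400,000 maximum.
Rounded to the nearest dollar: $5,067.

$5,067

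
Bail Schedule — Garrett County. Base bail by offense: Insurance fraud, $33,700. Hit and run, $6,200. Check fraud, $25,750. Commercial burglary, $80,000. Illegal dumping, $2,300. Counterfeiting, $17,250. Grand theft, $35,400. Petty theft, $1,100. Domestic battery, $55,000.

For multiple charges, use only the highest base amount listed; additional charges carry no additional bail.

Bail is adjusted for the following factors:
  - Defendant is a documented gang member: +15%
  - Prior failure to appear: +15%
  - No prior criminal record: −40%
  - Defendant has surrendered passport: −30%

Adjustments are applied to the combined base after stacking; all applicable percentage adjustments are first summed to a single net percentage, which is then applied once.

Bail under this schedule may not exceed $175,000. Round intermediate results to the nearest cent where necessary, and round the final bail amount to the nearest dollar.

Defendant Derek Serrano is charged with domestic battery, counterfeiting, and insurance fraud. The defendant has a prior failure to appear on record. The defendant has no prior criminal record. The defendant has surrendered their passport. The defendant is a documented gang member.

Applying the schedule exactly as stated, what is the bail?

Base amounts from the schedule: domestic battery $55,000; counterfeiting $17,250; insurance fraud $33,700.
Stacking rule: use the highest base only. Highest is domestic battery at $55,000. Combined base = $55,000.
Net percentage adjustment: +15% +15% −40% −30% = −40%. $55,000 × 0.6 = $33,000.
$33,000 is within the $175,000 maximum.

$33,000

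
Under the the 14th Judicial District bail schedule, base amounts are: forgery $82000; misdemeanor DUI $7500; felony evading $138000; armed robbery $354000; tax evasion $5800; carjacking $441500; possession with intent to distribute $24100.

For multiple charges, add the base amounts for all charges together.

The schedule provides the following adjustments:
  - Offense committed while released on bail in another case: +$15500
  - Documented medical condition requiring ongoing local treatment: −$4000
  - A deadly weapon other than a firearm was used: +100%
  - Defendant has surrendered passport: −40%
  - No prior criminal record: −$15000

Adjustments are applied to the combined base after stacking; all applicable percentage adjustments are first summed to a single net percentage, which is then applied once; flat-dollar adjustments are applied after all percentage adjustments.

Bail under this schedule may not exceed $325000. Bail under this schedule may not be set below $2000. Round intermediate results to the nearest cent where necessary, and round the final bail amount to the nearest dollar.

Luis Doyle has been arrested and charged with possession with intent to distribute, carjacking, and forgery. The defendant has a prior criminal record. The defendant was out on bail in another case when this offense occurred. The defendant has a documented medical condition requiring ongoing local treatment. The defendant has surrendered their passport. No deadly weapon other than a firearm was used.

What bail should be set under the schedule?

Base amounts from the schedule: possession with intent to distribute $24100; carjacking $441500; forgery $82000.
Stacking rule: sum of all bases. $24100 + $441500 + $82000 = $547600.
Defendant has surrendered passport (−40%): $547600 × 0.6 = $328560.
Offense committed while released on bail in another case (+$15500 flat): $328560 + $15500 = $344060.
Documented medical condition requiring ongoing local treatment (−$4000 flat): $344060 − $4000 = $340060.
Result $340060 exceeds the maximum of $325000; bail is capped at $325000.
$325000 is at or above the $2000 minimum.

$325000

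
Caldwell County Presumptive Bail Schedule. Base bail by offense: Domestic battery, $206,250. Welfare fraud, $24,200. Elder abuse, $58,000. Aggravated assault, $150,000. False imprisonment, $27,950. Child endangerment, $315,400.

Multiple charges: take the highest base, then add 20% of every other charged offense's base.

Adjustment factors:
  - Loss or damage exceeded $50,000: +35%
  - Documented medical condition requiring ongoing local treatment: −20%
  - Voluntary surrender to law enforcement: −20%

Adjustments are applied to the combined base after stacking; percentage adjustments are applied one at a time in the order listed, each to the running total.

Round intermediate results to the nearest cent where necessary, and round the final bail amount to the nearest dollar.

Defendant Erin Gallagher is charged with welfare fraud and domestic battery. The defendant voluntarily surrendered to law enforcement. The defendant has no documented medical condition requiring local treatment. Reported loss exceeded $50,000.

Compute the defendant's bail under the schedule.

$227,977

Base amounts from the schedule: welfare fraud $24,200; domestic battery $206,250.
Stacking rule: highest base plus 20% of each additional charge. Highest is domestic battery at $206,250. Additional: $24,200 × 20% = $4,840. Combined base = $206,250 + $4,840 = $211,090.
Loss or damage exceeded $50,000 (+35%): $211,090 × 1.35 = $284,971.50.
Voluntary surrender to law enforcement (−20%): $284,971.50 × 0.8 = $227,977.20.
Rounded to the nearest dollar: $227,977.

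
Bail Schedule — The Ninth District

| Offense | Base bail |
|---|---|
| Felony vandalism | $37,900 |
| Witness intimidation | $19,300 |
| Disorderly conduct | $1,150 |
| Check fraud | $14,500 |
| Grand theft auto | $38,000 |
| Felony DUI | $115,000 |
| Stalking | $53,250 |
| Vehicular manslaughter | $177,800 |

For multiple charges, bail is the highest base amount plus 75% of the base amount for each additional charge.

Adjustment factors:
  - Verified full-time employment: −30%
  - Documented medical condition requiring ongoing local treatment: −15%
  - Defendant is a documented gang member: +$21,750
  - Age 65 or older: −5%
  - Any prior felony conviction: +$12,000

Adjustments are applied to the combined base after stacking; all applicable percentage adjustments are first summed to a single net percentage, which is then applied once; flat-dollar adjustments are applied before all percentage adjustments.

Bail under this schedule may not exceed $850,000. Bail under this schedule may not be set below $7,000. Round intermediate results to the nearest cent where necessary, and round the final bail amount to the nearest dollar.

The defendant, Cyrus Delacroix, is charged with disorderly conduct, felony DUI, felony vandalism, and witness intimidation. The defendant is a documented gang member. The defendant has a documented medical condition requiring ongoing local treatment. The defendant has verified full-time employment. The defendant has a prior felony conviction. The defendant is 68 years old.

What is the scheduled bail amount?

$96,256

Base amounts from the schedule: disorderly conduct $1,150; felony DUI $115,000; felony vandalism $37,900; witness intimidation $19,300.
Stacking rule: highest base plus 75% of each additional charge. Highest is felony DUI at $115,000. Additional: $1,150 × 75% = $862.50; $37,900 × 75% = $28,425; $19,300 × 75% = $14,475. Combined base = $115,000 + $43,762.50 = $158,762.50.
Defendant is a documented gang member (+$21,750 flat): $158,762.50 + $21,750 = $180,512.50.
Any prior felony conviction (+$12,000 flat): $180,512.50 + $12,000 = $192,512.50.
Net percentage adjustment: −30% −15% −5% = −50%. $192,512.50 × 0.5 = $96,256.25.
$96,256.25 is within the $850,000 maximum.
$96,256.25 is at or above the $7,000 minimum.
Rounded to the nearest dollar: $96,256.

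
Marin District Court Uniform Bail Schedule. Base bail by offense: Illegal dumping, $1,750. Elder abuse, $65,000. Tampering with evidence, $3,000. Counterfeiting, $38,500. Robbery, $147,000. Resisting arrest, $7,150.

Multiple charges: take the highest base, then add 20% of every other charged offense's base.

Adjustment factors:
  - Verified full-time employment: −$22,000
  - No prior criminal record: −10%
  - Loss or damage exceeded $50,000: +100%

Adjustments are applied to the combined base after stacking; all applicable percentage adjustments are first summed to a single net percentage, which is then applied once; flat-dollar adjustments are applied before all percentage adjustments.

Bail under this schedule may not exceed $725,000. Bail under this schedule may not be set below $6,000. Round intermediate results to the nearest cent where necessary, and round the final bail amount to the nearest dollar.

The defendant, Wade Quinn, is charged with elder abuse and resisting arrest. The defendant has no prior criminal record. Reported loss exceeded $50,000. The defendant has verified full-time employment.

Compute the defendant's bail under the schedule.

$84,417

Base amounts from the schedule: elder abuse $65,000; resisting arrest $7,150.
Stacking rule: highest base plus 20% of each additional charge. Highest is elder abuse at $65,000. Additional: $7,150 × 20% = $1,430. Combined base = $65,000 + $1,430 = $66,430.
Verified full-time employment (−$22,000 flat): $66,430 − $22,000 = $44,430.
Net percentage adjustment: −10% +100% = +90%. $44,430 × 1.9 = $84,417.
$84,417 is within the $725,000 maximum.
$84,417 is at or above the $6,000 minimum.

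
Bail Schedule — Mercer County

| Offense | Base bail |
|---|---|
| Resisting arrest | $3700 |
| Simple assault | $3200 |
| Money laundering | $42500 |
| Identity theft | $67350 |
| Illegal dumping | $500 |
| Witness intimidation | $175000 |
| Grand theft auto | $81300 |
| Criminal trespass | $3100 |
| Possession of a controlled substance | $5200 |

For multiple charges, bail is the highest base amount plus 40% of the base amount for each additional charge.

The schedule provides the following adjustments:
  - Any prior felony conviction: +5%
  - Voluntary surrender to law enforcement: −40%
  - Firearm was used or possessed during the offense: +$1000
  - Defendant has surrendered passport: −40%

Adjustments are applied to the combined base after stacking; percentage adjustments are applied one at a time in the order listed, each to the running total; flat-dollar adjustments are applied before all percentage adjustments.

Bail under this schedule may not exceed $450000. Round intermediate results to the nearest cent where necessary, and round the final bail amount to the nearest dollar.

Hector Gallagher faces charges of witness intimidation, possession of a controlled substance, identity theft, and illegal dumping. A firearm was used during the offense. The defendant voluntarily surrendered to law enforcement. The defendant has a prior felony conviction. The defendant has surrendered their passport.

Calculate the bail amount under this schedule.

Base amounts from the schedule: witness intimidation $175000; possession of a controlled substance $5200; identity theft $67350; illegal dumping $500.
Stacking rule: highest base plus 40% of each additional charge. Highest is witness intimidation at $175000. Additional: $5200 × 40% = $2080; $67350 × 40% = $26940; $500 × 40% = $200. Combined base = $175000 + $29220 = $204220.
Firearm was used or possessed during the offense (+$1000 flat): $204220 + $1000 = $205220.
Any prior felony conviction (+5%): $205220 × 1.05 = $215481.
Voluntary surrender to law enforcement (−40%): $215481 × 0.6 = $129288.60.
Defendant has surrendered passport (−40%): $129288.60 × 0.6 = $77573.16.
$77573.16 is within the $450000 maximum.
Rounded to the nearest dollar: $77573.

$77573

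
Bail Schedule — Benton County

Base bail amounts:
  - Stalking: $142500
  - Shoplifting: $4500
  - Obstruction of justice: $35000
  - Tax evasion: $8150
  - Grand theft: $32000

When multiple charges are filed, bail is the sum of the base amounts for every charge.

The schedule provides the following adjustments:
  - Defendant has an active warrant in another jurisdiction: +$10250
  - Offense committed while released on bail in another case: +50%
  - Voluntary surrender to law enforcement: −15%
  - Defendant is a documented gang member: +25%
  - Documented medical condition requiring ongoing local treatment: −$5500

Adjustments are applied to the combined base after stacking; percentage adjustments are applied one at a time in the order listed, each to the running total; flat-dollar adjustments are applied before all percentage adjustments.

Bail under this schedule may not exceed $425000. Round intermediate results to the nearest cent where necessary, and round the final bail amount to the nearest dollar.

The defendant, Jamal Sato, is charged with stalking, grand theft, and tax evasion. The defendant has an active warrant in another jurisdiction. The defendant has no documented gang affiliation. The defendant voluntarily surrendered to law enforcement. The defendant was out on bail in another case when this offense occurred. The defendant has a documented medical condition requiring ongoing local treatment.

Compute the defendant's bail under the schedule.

Base amounts from the schedule: stalking $142500; grand theft $32000; tax evasion $8150.
Stacking rule: sum of all bases. $142500 + $32000 + $8150 = $182650.
Defendant has an active warrant in another jurisdiction (+$10250 flat): $182650 + $10250 = $192900.
Documented medical condition requiring ongoing local treatment (−$5500 flat): $192900 − $5500 = $187400.
Offense committed while released on bail in another case (+50%): $187400 × 1.5 = $281100.
Voluntary surrender to law enforcement (−15%): $281100 × 0.85 = $238935.
$238935 is within the $425000 maximum.

$238935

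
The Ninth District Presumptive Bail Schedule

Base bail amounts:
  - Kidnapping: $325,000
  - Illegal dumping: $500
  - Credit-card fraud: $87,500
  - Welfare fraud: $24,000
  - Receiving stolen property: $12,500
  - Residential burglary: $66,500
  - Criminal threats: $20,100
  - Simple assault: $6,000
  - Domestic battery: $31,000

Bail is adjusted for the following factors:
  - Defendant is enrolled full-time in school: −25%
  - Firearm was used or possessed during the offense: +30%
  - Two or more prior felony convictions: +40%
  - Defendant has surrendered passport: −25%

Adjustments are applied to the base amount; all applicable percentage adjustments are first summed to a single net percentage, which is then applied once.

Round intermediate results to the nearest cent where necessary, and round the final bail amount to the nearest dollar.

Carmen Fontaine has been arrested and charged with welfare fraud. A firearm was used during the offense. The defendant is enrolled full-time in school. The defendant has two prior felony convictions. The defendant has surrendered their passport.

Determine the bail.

$28,800

Base amounts from the schedule: welfare fraud $24,000.
Single charge. Combined base = $24,000.
Net percentage adjustment: −25% +30% +40% −25% = +20%. $24,000 × 1.2 = $28,800.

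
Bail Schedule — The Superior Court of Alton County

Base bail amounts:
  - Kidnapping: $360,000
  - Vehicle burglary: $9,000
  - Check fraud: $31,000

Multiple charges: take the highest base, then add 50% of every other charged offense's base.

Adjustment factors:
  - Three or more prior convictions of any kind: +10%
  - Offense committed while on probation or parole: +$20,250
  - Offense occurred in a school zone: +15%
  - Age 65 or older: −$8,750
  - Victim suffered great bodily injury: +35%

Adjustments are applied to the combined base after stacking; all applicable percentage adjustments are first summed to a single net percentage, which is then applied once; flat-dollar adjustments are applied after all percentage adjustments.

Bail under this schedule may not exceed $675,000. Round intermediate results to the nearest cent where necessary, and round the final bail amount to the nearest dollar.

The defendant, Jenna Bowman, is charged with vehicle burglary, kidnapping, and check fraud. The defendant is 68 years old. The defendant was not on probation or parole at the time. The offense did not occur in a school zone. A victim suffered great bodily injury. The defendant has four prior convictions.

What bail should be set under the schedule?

Base amounts from the schedule: vehicle burglary $9,000; kidnapping $360,000; check fraud $31,000.
Stacking rule: highest base plus 50% of each additional charge. Highest is kidnapping at $360,000. Additional: $9,000 × 50% = $4,500; $31,000 × 50% = $15,500. Combined base = $360,000 + $20,000 = $380,000.
Net percentage adjustment: +10% +35% = +45%. $380,000 × 1.45 = $551,000.
Age 65 or older (−$8,750 flat): $551,000 − $8,750 = $542,250.
$542,250 is within the $675,000 maximum.

$542,250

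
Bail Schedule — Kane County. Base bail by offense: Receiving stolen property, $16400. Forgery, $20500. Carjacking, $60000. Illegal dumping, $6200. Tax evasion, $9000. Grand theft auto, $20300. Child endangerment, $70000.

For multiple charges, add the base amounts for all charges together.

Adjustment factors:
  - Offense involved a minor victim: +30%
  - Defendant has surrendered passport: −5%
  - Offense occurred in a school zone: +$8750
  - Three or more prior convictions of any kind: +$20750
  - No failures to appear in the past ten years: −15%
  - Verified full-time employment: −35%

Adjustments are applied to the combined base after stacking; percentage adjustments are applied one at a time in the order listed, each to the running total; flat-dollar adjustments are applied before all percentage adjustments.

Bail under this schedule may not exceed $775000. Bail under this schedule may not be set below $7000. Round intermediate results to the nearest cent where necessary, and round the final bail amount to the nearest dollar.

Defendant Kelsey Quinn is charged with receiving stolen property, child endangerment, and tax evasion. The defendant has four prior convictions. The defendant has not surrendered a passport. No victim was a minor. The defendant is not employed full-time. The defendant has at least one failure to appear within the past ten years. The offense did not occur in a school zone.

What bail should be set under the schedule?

$116150

Base amounts from the schedule: receiving stolen property $16400; child endangerment $70000; tax evasion $9000.
Stacking rule: sum of all bases. $16400 + $70000 + $9000 = $95400.
Three or more prior convictions of any kind (+$20750 flat): $95400 + $20750 = $116150.
$116150 is within the $775000 maximum.
$116150 is at or above the $7000 minimum.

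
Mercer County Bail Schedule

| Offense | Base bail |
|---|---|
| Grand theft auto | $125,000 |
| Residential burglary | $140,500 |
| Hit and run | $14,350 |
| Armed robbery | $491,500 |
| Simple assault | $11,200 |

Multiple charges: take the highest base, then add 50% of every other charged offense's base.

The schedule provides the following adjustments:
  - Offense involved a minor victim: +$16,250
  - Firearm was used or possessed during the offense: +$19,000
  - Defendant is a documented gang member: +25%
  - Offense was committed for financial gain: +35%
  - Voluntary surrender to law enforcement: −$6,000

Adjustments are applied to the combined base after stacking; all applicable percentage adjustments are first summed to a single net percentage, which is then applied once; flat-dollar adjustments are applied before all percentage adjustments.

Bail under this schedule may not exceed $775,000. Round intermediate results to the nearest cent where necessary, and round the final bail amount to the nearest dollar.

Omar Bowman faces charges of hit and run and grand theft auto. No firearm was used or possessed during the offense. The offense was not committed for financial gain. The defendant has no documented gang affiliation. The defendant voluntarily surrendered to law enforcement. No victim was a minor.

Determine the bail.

Base amounts from the schedule: hit and run $14,350; grand theft auto $125,000.
Stacking rule: highest base plus 50% of each additional charge. Highest is grand theft auto at $125,000. Additional: $14,350 × 50% = $7,175. Combined base = $125,000 + $7,175 = $132,175.
Voluntary surrender to law enforcement (−$6,000 flat): $132,175 − $6,000 = $126,175.
$126,175 is within the $775,000 maximum.

$126,175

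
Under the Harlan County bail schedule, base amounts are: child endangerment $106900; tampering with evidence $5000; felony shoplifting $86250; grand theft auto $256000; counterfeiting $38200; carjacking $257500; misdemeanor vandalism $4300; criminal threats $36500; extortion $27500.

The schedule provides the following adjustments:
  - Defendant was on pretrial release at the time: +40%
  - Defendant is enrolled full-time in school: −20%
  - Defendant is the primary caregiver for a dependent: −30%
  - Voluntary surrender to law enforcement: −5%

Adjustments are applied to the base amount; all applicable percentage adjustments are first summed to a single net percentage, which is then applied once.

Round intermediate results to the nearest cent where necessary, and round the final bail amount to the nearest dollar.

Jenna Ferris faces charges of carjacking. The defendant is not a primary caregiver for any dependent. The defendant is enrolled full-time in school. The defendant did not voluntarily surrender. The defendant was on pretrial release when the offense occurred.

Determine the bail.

Base amounts from the schedule: carjacking $257500.
Single charge. Combined base = $257500.
Net percentage adjustment: +40% −20% = +20%. $257500 × 1.2 = $309000.

$309000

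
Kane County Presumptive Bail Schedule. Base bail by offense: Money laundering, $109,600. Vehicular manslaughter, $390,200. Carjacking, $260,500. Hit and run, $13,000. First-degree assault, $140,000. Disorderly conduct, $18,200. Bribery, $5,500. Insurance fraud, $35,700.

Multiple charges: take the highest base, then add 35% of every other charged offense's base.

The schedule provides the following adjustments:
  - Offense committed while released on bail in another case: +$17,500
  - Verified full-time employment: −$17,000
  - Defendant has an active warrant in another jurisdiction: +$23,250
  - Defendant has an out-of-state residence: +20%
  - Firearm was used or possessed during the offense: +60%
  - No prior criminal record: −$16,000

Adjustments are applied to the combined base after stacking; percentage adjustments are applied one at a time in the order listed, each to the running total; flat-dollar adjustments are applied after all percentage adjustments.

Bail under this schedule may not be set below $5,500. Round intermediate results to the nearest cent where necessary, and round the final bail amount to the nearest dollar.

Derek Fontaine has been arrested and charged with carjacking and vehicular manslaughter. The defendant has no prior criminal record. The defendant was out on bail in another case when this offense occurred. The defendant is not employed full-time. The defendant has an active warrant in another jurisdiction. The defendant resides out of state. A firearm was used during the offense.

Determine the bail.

$948,990

Base amounts from the schedule: carjacking $260,500; vehicular manslaughter $390,200.
Stacking rule: highest base plus 35% of each additional charge. Highest is vehicular manslaughter at $390,200. Additional: $260,500 × 35% = $91,175. Combined base = $390,200 + $91,175 = $481,375.
Defendant has an out-of-state residence (+20%): $481,375 × 1.2 = $577,650.
Firearm was used or possessed during the offense (+60%): $577,650 × 1.6 = $924,240.
Offense committed while released on bail in another case (+$17,500 flat): $924,240 + $17,500 = $941,740.
Defendant has an active warrant in another jurisdiction (+$23,250 flat): $941,740 + $23,250 = $964,990.
No prior criminal record (−$16,000 flat): $964,990 − $16,000 = $948,990.
$948,990 is at or above the $5,500 minimum.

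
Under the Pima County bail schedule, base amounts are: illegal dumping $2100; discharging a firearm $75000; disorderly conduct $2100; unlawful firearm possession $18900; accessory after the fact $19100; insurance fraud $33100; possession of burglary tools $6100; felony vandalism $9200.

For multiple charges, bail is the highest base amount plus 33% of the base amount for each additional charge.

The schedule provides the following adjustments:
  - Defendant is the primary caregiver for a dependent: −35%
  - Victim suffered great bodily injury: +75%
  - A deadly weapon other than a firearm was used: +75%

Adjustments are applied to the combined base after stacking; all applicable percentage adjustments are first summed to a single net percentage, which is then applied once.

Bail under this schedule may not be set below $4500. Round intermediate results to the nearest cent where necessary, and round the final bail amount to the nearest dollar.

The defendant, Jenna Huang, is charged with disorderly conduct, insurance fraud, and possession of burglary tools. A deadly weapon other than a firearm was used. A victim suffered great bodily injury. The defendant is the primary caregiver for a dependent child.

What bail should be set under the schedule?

$76983

Base amounts from the schedule: disorderly conduct $2100; insurance fraud $33100; possession of burglary tools $6100.
Stacking rule: highest base plus 33% of each additional charge. Highest is insurance fraud at $33100. Additional: $2100 × 33% = $693; $6100 × 33% = $2013. Combined base = $33100 + $2706 = $35806.
Net percentage adjustment: −35% +75% +75% = +115%. $35806 × 2.15 = $76982.90.
$76982.90 is at or above the $4500 minimum.
Rounded to the nearest dollar: $76983.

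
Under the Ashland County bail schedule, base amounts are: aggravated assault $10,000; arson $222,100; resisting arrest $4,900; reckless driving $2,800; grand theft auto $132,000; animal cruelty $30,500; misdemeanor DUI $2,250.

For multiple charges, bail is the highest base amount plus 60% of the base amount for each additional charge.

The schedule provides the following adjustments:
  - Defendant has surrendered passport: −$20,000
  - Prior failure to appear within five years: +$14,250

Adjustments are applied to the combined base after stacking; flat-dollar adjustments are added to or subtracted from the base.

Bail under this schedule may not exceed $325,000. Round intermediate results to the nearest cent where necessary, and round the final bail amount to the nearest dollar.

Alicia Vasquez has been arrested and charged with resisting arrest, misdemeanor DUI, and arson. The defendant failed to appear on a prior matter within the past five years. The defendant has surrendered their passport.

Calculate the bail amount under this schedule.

$220,640

Base amounts from the schedule: resisting arrest $4,900; misdemeanor DUI $2,250; arson $222,100.
Stacking rule: highest base plus 60% of each additional charge. Highest is arson at $222,100. Additional: $4,900 × 60% = $2,940; $2,250 × 60% = $1,350. Combined base = $222,100 + $4,290 = $226,390.
Defendant has surrendered passport (−$20,000 flat): $226,390 − $20,000 = $206,390.
Prior failure to appear within five years (+$14,250 flat): $206,390 + $14,250 = $220,640.
$220,640 is within the $325,000 maximum.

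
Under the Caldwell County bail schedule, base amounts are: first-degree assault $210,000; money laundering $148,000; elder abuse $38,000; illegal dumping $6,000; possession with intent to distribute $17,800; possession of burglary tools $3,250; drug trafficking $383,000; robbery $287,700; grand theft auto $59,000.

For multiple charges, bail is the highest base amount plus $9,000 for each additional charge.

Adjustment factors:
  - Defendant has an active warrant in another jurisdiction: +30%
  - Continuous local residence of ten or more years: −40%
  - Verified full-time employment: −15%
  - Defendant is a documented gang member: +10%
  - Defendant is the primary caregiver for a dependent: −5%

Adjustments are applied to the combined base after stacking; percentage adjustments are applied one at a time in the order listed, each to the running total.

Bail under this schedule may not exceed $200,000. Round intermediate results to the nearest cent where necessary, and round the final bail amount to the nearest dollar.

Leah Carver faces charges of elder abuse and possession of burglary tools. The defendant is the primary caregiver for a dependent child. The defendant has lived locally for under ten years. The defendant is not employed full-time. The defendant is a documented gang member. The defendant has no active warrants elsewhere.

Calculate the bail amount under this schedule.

Base amounts from the schedule: elder abuse $38,000; possession of burglary tools $3,250.
Stacking rule: highest base plus $9,000 per additional charge. Highest is elder abuse at $38,000; 1 additional charge → +$9,000. Combined base = $47,000.
Defendant is a documented gang member (+10%): $47,000 × 1.1 = $51,700.
Defendant is the primary caregiver for a dependent (−5%): $51,700 × 0.95 = $49,115.
$49,115 is within the $200,000 maximum.

$49,115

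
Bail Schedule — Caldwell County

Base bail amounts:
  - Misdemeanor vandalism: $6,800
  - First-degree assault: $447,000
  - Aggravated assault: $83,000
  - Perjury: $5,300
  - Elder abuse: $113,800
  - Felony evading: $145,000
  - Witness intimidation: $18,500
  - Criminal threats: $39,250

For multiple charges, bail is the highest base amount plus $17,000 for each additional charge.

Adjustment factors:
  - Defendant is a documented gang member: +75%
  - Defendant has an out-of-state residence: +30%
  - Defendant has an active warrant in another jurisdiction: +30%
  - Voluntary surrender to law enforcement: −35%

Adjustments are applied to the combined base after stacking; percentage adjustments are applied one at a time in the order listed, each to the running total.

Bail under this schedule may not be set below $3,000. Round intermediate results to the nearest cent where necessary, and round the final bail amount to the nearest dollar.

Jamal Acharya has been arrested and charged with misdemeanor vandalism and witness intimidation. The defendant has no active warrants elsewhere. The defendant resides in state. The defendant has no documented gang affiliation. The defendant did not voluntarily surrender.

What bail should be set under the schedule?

Base amounts from the schedule: misdemeanor vandalism $6,800; witness intimidation $18,500.
Stacking rule: highest base plus $17,000 per additional charge. Highest is witness intimidation at $18,500; 1 additional charge → +$17,000. Combined base = $35,500.
No adjustment factors apply to this defendant.
$35,500 is at or above the $3,000 minimum.

$35,500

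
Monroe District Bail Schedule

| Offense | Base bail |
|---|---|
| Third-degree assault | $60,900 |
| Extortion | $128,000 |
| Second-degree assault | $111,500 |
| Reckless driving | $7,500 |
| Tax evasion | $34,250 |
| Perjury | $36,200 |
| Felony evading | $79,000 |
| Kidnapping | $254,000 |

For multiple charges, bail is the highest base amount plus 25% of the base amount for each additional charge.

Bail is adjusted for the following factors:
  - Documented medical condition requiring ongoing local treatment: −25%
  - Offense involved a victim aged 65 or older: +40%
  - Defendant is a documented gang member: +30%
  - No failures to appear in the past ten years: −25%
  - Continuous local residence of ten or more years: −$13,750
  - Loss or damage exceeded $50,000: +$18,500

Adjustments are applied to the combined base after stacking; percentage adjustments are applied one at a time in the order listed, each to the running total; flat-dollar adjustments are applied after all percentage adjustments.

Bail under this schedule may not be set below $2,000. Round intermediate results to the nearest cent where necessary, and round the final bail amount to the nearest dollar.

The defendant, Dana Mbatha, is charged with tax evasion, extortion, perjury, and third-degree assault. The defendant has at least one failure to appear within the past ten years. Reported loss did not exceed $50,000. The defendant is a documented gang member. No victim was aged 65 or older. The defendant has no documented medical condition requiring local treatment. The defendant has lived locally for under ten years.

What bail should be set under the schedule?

$209,089

Base amounts from the schedule: tax evasion $34,250; extortion $128,000; perjury $36,200; third-degree assault $60,900.
Stacking rule: highest base plus 25% of each additional charge. Highest is extortion at $128,000. Additional: $34,250 × 25% = $8,562.50; $36,200 × 25% = $9,050; $60,900 × 25% = $15,225. Combined base = $128,000 + $32,837.50 = $160,837.50.
Defendant is a documented gang member (+30%): $160,837.50 × 1.3 = $209,088.75.
$209,088.75 is at or above the $2,000 minimum.
Rounded to the nearest dollar: $209,089.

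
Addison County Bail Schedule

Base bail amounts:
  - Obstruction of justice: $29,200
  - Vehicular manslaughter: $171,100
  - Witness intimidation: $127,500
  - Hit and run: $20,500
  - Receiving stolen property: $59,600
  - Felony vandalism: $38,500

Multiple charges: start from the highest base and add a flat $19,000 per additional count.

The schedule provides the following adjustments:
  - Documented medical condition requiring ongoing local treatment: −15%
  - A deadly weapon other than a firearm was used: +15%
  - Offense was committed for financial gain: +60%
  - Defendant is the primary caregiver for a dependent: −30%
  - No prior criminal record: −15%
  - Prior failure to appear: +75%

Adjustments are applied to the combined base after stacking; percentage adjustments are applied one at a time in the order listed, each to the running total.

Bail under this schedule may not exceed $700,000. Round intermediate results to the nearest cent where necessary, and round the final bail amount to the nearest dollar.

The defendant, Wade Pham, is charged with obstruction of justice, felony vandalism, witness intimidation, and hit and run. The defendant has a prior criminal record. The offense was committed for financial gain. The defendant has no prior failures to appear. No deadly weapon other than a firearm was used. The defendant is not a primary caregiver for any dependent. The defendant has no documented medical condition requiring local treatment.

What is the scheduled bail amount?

$295,200

Base amounts from the schedule: obstruction of justice $29,200; felony vandalism $38,500; witness intimidation $127,500; hit and run $20,500.
Stacking rule: highest base plus $19,000 per additional charge. Highest is witness intimidation at $127,500; 3 additional charges → +$57,000. Combined base = $184,500.
Offense was committed for financial gain (+60%): $184,500 × 1.6 = $295,200.
$295,200 is within the $700,000 maximum.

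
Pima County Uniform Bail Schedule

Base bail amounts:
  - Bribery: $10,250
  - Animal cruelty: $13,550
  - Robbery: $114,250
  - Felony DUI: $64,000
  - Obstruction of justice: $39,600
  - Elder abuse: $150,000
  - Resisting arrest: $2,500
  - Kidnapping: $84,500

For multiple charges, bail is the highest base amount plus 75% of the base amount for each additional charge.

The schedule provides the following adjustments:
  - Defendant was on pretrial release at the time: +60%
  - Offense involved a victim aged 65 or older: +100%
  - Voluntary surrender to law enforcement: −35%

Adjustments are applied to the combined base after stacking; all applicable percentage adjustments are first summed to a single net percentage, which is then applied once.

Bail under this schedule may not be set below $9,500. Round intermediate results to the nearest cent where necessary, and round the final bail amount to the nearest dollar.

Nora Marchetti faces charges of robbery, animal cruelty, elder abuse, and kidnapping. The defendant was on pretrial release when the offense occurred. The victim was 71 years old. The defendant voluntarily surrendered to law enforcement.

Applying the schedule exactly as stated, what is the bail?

$695,756

Base amounts from the schedule: robbery $114,250; animal cruelty $13,550; elder abuse $150,000; kidnapping $84,500.
Stacking rule: highest base plus 75% of each additional charge. Highest is elder abuse at $150,000. Additional: $114,250 × 75% = $85,687.50; $13,550 × 75% = $10,162.50; $84,500 × 75% = $63,375. Combined base = $150,000 + $159,225 = $309,225.
Net percentage adjustment: +60% +100% −35% = +125%. $309,225 × 2.25 = $695,756.25.
$695,756.25 is at or above the $9,500 minimum.
Rounded to the nearest dollar: $695,756.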